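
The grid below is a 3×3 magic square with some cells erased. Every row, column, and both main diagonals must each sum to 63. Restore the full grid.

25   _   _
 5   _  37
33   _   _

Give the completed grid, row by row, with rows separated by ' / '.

Using row 2: 5 + 37 + ? → (2,2) = 63 − 42 = 21.
Using main diagonal: 25 + 21 + ? → (3,3) = 63 − 46 = 17.
Anti-diagonal must total 63; the given cells sum to 54, so (1,3) = 9.
Row 1: 25 + 9 + ? = 63, so (1,2) = 29.
Row 3 must total 63; the given cells sum to 50, so (3,2) = 13.

25 29 9 / 5 21 37 / 33 13 17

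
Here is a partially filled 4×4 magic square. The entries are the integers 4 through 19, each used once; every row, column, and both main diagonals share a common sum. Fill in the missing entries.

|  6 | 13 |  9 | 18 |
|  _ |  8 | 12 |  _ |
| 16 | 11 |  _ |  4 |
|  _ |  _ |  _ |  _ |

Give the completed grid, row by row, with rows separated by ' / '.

The entries are 4 through 19, which sum to 184, so each line sums to 184/4 = 46.
Row 3 needs 46; the known cells sum to 31, so (3,3) = 15.
Column 2 needs 46; the known cells sum to 32, so (4,2) = 14.
From column 3, 46 − (9 + 12 + 15) gives (4,3) = 10.
From main diagonal, 46 − (6 + 8 + 15) gives (4,4) = 17.
From anti-diagonal, 46 − (18 + 12 + 11) gives (4,1) = 5.
From column 1, 46 − (6 + 16 + 5) gives (2,1) = 19.
From column 4, 46 − (18 + 4 + 17) gives (2,4) = 7.

6 13 9 18 / 19 8 12 7 / 16 11 15 4 / 5 14 10 17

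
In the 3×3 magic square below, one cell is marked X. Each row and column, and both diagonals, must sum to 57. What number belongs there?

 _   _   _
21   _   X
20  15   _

From row 3, 57 − (20 + 15) gives (3,3) = 22.
Column 1 must total 57; the given cells sum to 41, so (1,1) = 16.
Main diagonal: 16 + 22 + ? = 57, so (2,2) = 19.
The remaining cell in anti-diagonal is (1,3) = 57 − 39 = 18.
Using row 1: 16 + 18 + ? → (1,2) = 57 − 34 = 23.
Row 2 needs 57; the known cells sum to 40, so (2,3) = 17.

17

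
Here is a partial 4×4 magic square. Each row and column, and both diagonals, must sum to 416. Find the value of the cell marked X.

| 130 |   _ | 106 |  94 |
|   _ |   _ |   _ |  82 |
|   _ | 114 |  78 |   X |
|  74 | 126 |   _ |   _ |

122

The remaining cell in row 1 is (1,2) = 416 − 330 = 86.
Using column 2: 86 + 114 + 126 + ? → (2,2) = 416 − 326 = 90.
From main diagonal, 416 − (130 + 90 + 78) gives (4,4) = 118.
Anti-diagonal: 94 + 114 + 74 + ? = 416, so (2,3) = 134.
Using row 2: 90 + 134 + 82 + ? → (2,1) = 416 − 306 = 110.
Row 4 needs 416; the known cells sum to 318, so (4,3) = 98.
Using column 1: 130 + 110 + 74 + ? → (3,1) = 416 − 314 = 102.
Column 4 needs 416; the known cells sum to 294, so (3,4) = 122.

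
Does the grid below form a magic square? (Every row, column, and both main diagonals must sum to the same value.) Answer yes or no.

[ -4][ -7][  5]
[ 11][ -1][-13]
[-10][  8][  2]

No — column 3 sums to -6 but main diagonal sums to -3.

Row 1: -4 + (-7) + 5 = -6.
Row 2: 11 + (-1) + (-13) = -3.
Row 3: -10 + 8 + 2 = 0.
Column 1: -4 + 11 + (-10) = -3.
Column 2: -7 + (-1) + 8 = 0.
Column 3: 5 + (-13) + 2 = -6.
Main diagonal: -4 + (-1) + 2 = -3.
Anti-diagonal: 5 + (-1) + (-10) = -6.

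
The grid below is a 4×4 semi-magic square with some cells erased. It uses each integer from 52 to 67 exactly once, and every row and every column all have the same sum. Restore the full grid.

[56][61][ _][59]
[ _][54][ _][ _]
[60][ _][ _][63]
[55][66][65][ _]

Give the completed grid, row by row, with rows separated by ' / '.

56 61 62 59 / 67 54 53 64 / 60 57 58 63 / 55 66 65 52

The entries are 52 through 67, which sum to 952, so each line sums to 952/4 = 238.
Using row 1: 56 + 61 + 59 + ? → (1,3) = 238 − 176 = 62.
Row 4 needs 238; the known cells sum to 186, so (4,4) = 52.
Column 1 must total 238; the given cells sum to 171, so (2,1) = 67.
Column 2 must total 238; the given cells sum to 181, so (3,2) = 57.
Using column 4: 59 + 63 + 52 + ? → (2,4) = 238 − 174 = 64.
Row 2 must total 238; the given cells sum to 185, so (2,3) = 53.
Row 3 needs 238; the known cells sum to 180, so (3,3) = 58.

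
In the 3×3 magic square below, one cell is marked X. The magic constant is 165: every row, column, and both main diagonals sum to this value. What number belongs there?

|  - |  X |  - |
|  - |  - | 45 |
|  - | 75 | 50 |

Row 3 needs 165; the known cells sum to 125, so (3,1) = 40.
From column 3, 165 − (45 + 50) gives (1,3) = 70.
Using anti-diagonal: 70 + 40 + ? → (2,2) = 165 − 110 = 55.
The remaining cell in row 2 is (2,1) = 165 − 100 = 65.
Column 1: 65 + 40 + ? = 165, so (1,1) = 60.
Column 2 must total 165; the given cells sum to 130, so (1,2) = 35.

35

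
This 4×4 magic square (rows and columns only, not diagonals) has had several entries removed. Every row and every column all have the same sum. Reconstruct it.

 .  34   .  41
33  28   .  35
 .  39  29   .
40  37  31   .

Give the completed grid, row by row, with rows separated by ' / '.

27 34 36 41 / 33 28 42 35 / 38 39 29 32 / 40 37 31 30

Column 2 is already complete: 34 + 28 + 39 + 37 = 138, so that is the magic constant.
From row 2, 138 − (33 + 28 + 35) gives (2,3) = 42.
From row 4, 138 − (40 + 37 + 31) gives (4,4) = 30.
From column 3, 138 − (42 + 29 + 31) gives (1,3) = 36.
The remaining cell in column 4 is (3,4) = 138 − 106 = 32.
Row 1 needs 138; the known cells sum to 111, so (1,1) = 27.
Row 3 needs 138; the known cells sum to 100, so (3,1) = 38.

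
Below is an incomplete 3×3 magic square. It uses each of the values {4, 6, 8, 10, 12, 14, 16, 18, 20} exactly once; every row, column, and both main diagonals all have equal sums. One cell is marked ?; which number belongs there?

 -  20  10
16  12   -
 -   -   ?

The 9 entries sum to 108, so each line sums to 108/3 = 36.
Row 1 must total 36; the given cells sum to 30, so (1,1) = 6.
Using row 2: 16 + 12 + ? → (2,3) = 36 − 28 = 8.
Column 1 needs 36; the known cells sum to 22, so (3,1) = 14.
The remaining cell in column 2 is (3,2) = 36 − 32 = 4.
Using column 3: 10 + 8 + ? → (3,3) = 36 − 18 = 18.

18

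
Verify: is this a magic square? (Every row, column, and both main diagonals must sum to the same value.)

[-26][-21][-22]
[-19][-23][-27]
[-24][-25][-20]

Yes

Row 1: -26 + (-21) + (-22) = -69.
Row 2: -19 + (-23) + (-27) = -69.
Row 3: -24 + (-25) + (-20) = -69.
Column 1: -26 + (-19) + (-24) = -69.
Column 2: -21 + (-23) + (-25) = -69.
Column 3: -22 + (-27) + (-20) = -69.
Main diagonal: -26 + (-23) + (-20) = -69.
Anti-diagonal: -22 + (-23) + (-24) = -69.
All lines sum to -69.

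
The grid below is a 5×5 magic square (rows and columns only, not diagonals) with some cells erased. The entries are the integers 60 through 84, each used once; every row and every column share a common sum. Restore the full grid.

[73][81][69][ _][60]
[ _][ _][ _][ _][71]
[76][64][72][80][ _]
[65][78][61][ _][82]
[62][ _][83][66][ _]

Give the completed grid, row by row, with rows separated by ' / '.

73 81 69 77 60 / 84 67 75 63 71 / 76 64 72 80 68 / 65 78 61 74 82 / 62 70 83 66 79

The entries are 60 through 84, which sum to 1800, so each line sums to 1800/5 = 360.
Row 1: 73 + 81 + 69 + 60 + ? = 360, so (1,4) = 77.
From row 3, 360 − (76 + 64 + 72 + 80) gives (3,5) = 68.
From row 4, 360 − (65 + 78 + 61 + 82) gives (4,4) = 74.
Column 1 needs 360; the known cells sum to 276, so (2,1) = 84.
From column 3, 360 − (69 + 72 + 61 + 83) gives (2,3) = 75.
Column 4: 77 + 80 + 74 + 66 + ? = 360, so (2,4) = 63.
Using column 5: 60 + 71 + 68 + 82 + ? → (5,5) = 360 − 281 = 79.
Row 2: 84 + 75 + 63 + 71 + ? = 360, so (2,2) = 67.
Using row 5: 62 + 83 + 66 + 79 + ? → (5,2) = 360 − 290 = 70.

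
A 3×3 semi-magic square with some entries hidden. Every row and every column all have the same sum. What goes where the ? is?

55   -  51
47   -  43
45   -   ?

53

Column 1 is complete and sums to 147; that is the magic constant.
Using row 1: 55 + 51 + ? → (1,2) = 147 − 106 = 41.
Row 2 must total 147; the given cells sum to 90, so (2,2) = 57.
Using column 2: 41 + 57 + ? → (3,2) = 147 − 98 = 49.
Column 3 needs 147; the known cells sum to 94, so (3,3) = 53.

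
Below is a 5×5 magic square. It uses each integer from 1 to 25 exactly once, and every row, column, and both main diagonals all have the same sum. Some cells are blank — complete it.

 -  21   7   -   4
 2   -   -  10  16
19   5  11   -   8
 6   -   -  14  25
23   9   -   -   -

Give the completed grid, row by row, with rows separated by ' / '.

15 21 7 18 4 / 2 13 24 10 16 / 19 5 11 22 8 / 6 17 3 14 25 / 23 9 20 1 12

The entries are 1 through 25, which sum to 325, so each line sums to 325/5 = 65.
Row 3 must total 65; the given cells sum to 43, so (3,4) = 22.
The remaining cell in column 1 is (1,1) = 65 − 50 = 15.
Column 5 needs 65; the known cells sum to 53, so (5,5) = 12.
Main diagonal must total 65; the given cells sum to 52, so (2,2) = 13.
Anti-diagonal: 4 + 10 + 11 + 23 + ? = 65, so (4,2) = 17.
Row 1 must total 65; the given cells sum to 47, so (1,4) = 18.
The remaining cell in row 2 is (2,3) = 65 − 41 = 24.
From row 4, 65 − (6 + 17 + 14 + 25) gives (4,3) = 3.
The remaining cell in column 3 is (5,3) = 65 − 45 = 20.
Column 4 must total 65; the given cells sum to 64, so (5,4) = 1.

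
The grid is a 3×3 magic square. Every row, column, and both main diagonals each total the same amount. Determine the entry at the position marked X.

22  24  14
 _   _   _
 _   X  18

16

Row 1 is complete and sums to 60; that is the magic constant.
From column 3, 60 − (14 + 18) gives (2,3) = 28.
Main diagonal: 22 + 18 + ? = 60, so (2,2) = 20.
The remaining cell in anti-diagonal is (3,1) = 60 − 34 = 26.
Row 2 needs 60; the known cells sum to 48, so (2,1) = 12.
The remaining cell in row 3 is (3,2) = 60 − 44 = 16.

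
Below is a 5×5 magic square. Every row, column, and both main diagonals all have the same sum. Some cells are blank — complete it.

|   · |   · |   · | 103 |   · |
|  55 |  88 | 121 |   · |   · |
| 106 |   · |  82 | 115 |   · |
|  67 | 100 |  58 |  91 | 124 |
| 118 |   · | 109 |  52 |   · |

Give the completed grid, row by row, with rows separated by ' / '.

94 112 70 103 61 / 55 88 121 79 97 / 106 64 82 115 73 / 67 100 58 91 124 / 118 76 109 52 85

Row 4 is already complete: 67 + 100 + 58 + 91 + 124 = 440, so that is the magic constant.
Column 1 needs 440; the known cells sum to 346, so (1,1) = 94.
The remaining cell in column 3 is (1,3) = 440 − 370 = 70.
From column 4, 440 − (103 + 115 + 91 + 52) gives (2,4) = 79.
Main diagonal must total 440; the given cells sum to 355, so (5,5) = 85.
Anti-diagonal needs 440; the known cells sum to 379, so (1,5) = 61.
Row 1: 94 + 70 + 103 + 61 + ? = 440, so (1,2) = 112.
Row 2: 55 + 88 + 121 + 79 + ? = 440, so (2,5) = 97.
From row 5, 440 − (118 + 109 + 52 + 85) gives (5,2) = 76.
Column 2: 112 + 88 + 100 + 76 + ? = 440, so (3,2) = 64.
Column 5: 61 + 97 + 124 + 85 + ? = 440, so (3,5) = 73.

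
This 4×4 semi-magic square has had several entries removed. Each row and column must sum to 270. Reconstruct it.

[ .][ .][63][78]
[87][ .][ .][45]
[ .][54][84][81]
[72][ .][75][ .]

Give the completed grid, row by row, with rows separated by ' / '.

60 69 63 78 / 87 90 48 45 / 51 54 84 81 / 72 57 75 66

Row 3 must total 270; the given cells sum to 219, so (3,1) = 51.
Column 1 needs 270; the known cells sum to 210, so (1,1) = 60.
Using column 3: 63 + 84 + 75 + ? → (2,3) = 270 − 222 = 48.
From column 4, 270 − (78 + 45 + 81) gives (4,4) = 66.
Row 1: 60 + 63 + 78 + ? = 270, so (1,2) = 69.
Row 2: 87 + 48 + 45 + ? = 270, so (2,2) = 90.
Row 4 must total 270; the given cells sum to 213, so (4,2) = 57.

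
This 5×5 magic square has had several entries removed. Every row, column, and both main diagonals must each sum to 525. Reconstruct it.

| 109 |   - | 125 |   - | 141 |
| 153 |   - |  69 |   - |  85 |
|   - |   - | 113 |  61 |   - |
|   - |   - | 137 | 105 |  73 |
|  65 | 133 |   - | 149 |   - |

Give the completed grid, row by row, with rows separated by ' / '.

109 57 125 93 141 / 153 101 69 117 85 / 77 145 113 61 129 / 121 89 137 105 73 / 65 133 81 149 97

From column 3, 525 − (125 + 69 + 113 + 137) gives (5,3) = 81.
The remaining cell in row 5 is (5,5) = 525 − 428 = 97.
The remaining cell in column 5 is (3,5) = 525 − 396 = 129.
Using main diagonal: 109 + 113 + 105 + 97 + ? → (2,2) = 525 − 424 = 101.
Row 2 must total 525; the given cells sum to 408, so (2,4) = 117.
Using column 4: 117 + 61 + 105 + 149 + ? → (1,4) = 525 − 432 = 93.
Using anti-diagonal: 141 + 117 + 113 + 65 + ? → (4,2) = 525 − 436 = 89.
The remaining cell in row 1 is (1,2) = 525 − 468 = 57.
Using row 4: 89 + 137 + 105 + 73 + ? → (4,1) = 525 − 404 = 121.
From column 1, 525 − (109 + 153 + 121 + 65) gives (3,1) = 77.
Column 2: 57 + 101 + 89 + 133 + ? = 525, so (3,2) = 145.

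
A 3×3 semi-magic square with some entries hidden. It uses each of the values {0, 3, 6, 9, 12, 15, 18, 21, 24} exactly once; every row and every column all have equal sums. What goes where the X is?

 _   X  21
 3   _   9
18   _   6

The 9 entries sum to 108, so each line sums to 108/3 = 36.
Row 2 needs 36; the known cells sum to 12, so (2,2) = 24.
Row 3: 18 + 6 + ? = 36, so (3,2) = 12.
From column 1, 36 − (3 + 18) gives (1,1) = 15.
Using column 2: 24 + 12 + ? → (1,2) = 36 − 36 = 0.

0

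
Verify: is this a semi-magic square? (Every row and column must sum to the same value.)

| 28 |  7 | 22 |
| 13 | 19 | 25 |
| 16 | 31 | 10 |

Row 1: 28 + 7 + 22 = 57.
Row 2: 13 + 19 + 25 = 57.
Row 3: 16 + 31 + 10 = 57.
Column 1: 28 + 13 + 16 = 57.
Column 2: 7 + 19 + 31 = 57.
Column 3: 22 + 25 + 10 = 57.
All lines sum to 57.

Yes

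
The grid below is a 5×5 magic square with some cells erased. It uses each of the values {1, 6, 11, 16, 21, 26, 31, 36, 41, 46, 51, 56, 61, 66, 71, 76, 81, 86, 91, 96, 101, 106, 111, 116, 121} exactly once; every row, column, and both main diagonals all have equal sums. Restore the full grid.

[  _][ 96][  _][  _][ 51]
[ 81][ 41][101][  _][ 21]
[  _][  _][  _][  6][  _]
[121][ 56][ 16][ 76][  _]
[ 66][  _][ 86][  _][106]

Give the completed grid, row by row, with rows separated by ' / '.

11 96 31 116 51 / 81 41 101 61 21 / 26 111 71 6 91 / 121 56 16 76 36 / 66 1 86 46 106

The 25 entries sum to 1525, so each line sums to 1525/5 = 305.
From row 2, 305 − (81 + 41 + 101 + 21) gives (2,4) = 61.
Row 4 must total 305; the given cells sum to 269, so (4,5) = 36.
The remaining cell in column 5 is (3,5) = 305 − 214 = 91.
From anti-diagonal, 305 − (51 + 61 + 56 + 66) gives (3,3) = 71.
From column 3, 305 − (101 + 71 + 16 + 86) gives (1,3) = 31.
Using main diagonal: 41 + 71 + 76 + 106 + ? → (1,1) = 305 − 294 = 11.
Row 1 must total 305; the given cells sum to 189, so (1,4) = 116.
Using column 1: 11 + 81 + 121 + 66 + ? → (3,1) = 305 − 279 = 26.
Column 4 needs 305; the known cells sum to 259, so (5,4) = 46.
Row 3 needs 305; the known cells sum to 194, so (3,2) = 111.
Row 5 needs 305; the known cells sum to 304, so (5,2) = 1.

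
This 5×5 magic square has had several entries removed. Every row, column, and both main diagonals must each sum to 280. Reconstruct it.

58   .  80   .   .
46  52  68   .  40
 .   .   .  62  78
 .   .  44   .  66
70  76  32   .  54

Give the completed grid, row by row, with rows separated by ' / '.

Row 2 must total 280; the given cells sum to 206, so (2,4) = 74.
The remaining cell in row 5 is (5,4) = 280 − 232 = 48.
Column 3 must total 280; the given cells sum to 224, so (3,3) = 56.
Column 5 needs 280; the known cells sum to 238, so (1,5) = 42.
Main diagonal must total 280; the given cells sum to 220, so (4,4) = 60.
Anti-diagonal needs 280; the known cells sum to 242, so (4,2) = 38.
Row 4: 38 + 44 + 60 + 66 + ? = 280, so (4,1) = 72.
From column 1, 280 − (58 + 46 + 72 + 70) gives (3,1) = 34.
The remaining cell in column 4 is (1,4) = 280 − 244 = 36.
Using row 1: 58 + 80 + 36 + 42 + ? → (1,2) = 280 − 216 = 64.
Row 3 must total 280; the given cells sum to 230, so (3,2) = 50.

58 64 80 36 42 / 46 52 68 74 40 / 34 50 56 62 78 / 72 38 44 60 66 / 70 76 32 48 54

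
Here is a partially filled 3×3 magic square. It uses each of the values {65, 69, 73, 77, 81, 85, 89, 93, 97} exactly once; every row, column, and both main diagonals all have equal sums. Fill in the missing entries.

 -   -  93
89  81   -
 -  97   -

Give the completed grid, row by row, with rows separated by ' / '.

85 65 93 / 89 81 73 / 69 97 77

The 9 entries sum to 729, so each line sums to 729/3 = 243.
From row 2, 243 − (89 + 81) gives (2,3) = 73.
From column 2, 243 − (81 + 97) gives (1,2) = 65.
Using column 3: 93 + 73 + ? → (3,3) = 243 − 166 = 77.
Using main diagonal: 81 + 77 + ? → (1,1) = 243 − 158 = 85.
Using anti-diagonal: 93 + 81 + ? → (3,1) = 243 − 174 = 69.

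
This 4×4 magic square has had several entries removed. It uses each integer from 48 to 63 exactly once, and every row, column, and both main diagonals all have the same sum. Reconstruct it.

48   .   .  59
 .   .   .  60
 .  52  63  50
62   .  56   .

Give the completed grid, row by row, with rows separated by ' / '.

The entries are 48 through 63, which sum to 888, so each line sums to 888/4 = 222.
Row 3 must total 222; the given cells sum to 165, so (3,1) = 57.
The remaining cell in column 1 is (2,1) = 222 − 167 = 55.
The remaining cell in column 4 is (4,4) = 222 − 169 = 53.
Main diagonal: 48 + 63 + 53 + ? = 222, so (2,2) = 58.
From anti-diagonal, 222 − (59 + 52 + 62) gives (2,3) = 49.
Row 4: 62 + 56 + 53 + ? = 222, so (4,2) = 51.
Column 2 must total 222; the given cells sum to 161, so (1,2) = 61.
The remaining cell in column 3 is (1,3) = 222 − 168 = 54.

48 61 54 59 / 55 58 49 60 / 57 52 63 50 / 62 51 56 53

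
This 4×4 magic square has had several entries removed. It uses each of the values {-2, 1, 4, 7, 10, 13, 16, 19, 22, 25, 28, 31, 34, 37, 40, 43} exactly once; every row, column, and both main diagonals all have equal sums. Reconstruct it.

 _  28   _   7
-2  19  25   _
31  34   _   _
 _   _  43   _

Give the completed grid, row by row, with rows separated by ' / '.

37 28 10 7 / -2 19 25 40 / 31 34 4 13 / 16 1 43 22

The 16 entries sum to 328, so each line sums to 328/4 = 82.
Row 2 must total 82; the given cells sum to 42, so (2,4) = 40.
Column 2: 28 + 19 + 34 + ? = 82, so (4,2) = 1.
The remaining cell in anti-diagonal is (4,1) = 82 − 66 = 16.
Row 4 needs 82; the known cells sum to 60, so (4,4) = 22.
From column 1, 82 − (-2 + 31 + 16) gives (1,1) = 37.
Column 4 must total 82; the given cells sum to 69, so (3,4) = 13.
Main diagonal: 37 + 19 + 22 + ? = 82, so (3,3) = 4.
Row 1 needs 82; the known cells sum to 72, so (1,3) = 10.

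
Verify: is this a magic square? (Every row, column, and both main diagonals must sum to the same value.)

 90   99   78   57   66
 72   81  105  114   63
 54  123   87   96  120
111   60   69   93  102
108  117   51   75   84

No — row 3 sums to 480 but row 5 sums to 435.

Row 1: 90 + 99 + 78 + 57 + 66 = 390.
Row 2: 72 + 81 + 105 + 114 + 63 = 435.
Row 3: 54 + 123 + 87 + 96 + 120 = 480.
Row 4: 111 + 60 + 69 + 93 + 102 = 435.
Row 5: 108 + 117 + 51 + 75 + 84 = 435.
Column 1: 90 + 72 + 54 + 111 + 108 = 435.
Column 2: 99 + 81 + 123 + 60 + 117 = 480.
Column 3: 78 + 105 + 87 + 69 + 51 = 390.
Column 4: 57 + 114 + 96 + 93 + 75 = 435.
Column 5: 66 + 63 + 120 + 102 + 84 = 435.
Main diagonal: 90 + 81 + 87 + 93 + 84 = 435.
Anti-diagonal: 66 + 114 + 87 + 60 + 108 = 435.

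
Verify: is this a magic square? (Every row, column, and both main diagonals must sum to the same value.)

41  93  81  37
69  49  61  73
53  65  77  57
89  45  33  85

Row 1: 41 + 93 + 81 + 37 = 252.
Row 2: 69 + 49 + 61 + 73 = 252.
Row 3: 53 + 65 + 77 + 57 = 252.
Row 4: 89 + 45 + 33 + 85 = 252.
Column 1: 41 + 69 + 53 + 89 = 252.
Column 2: 93 + 49 + 65 + 45 = 252.
Column 3: 81 + 61 + 77 + 33 = 252.
Column 4: 37 + 73 + 57 + 85 = 252.
Main diagonal: 41 + 49 + 77 + 85 = 252.
Anti-diagonal: 37 + 61 + 65 + 89 = 252.
All lines sum to 252.

Yes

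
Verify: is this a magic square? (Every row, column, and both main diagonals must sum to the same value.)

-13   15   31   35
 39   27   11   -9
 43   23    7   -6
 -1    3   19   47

No — main diagonal sums to 68 but column 4 sums to 67.

Row 1: -13 + 15 + 31 + 35 = 68.
Row 2: 39 + 27 + 11 + (-9) = 68.
Row 3: 43 + 23 + 7 + (-6) = 67.
Row 4: -1 + 3 + 19 + 47 = 68.
Column 1: -13 + 39 + 43 + (-1) = 68.
Column 2: 15 + 27 + 23 + 3 = 68.
Column 3: 31 + 11 + 7 + 19 = 68.
Column 4: 35 + (-9) + (-6) + 47 = 67.
Main diagonal: -13 + 27 + 7 + 47 = 68.
Anti-diagonal: 35 + 11 + 23 + (-1) = 68.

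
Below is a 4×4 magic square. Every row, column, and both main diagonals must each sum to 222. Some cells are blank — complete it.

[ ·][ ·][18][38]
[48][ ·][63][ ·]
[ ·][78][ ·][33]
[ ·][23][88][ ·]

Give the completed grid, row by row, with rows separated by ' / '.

73 93 18 38 / 48 28 63 83 / 58 78 53 33 / 43 23 88 68

The remaining cell in column 3 is (3,3) = 222 − 169 = 53.
The remaining cell in anti-diagonal is (4,1) = 222 − 179 = 43.
Row 3 needs 222; the known cells sum to 164, so (3,1) = 58.
Using row 4: 43 + 23 + 88 + ? → (4,4) = 222 − 154 = 68.
The remaining cell in column 1 is (1,1) = 222 − 149 = 73.
From column 4, 222 − (38 + 33 + 68) gives (2,4) = 83.
The remaining cell in main diagonal is (2,2) = 222 − 194 = 28.
The remaining cell in row 1 is (1,2) = 222 − 129 = 93.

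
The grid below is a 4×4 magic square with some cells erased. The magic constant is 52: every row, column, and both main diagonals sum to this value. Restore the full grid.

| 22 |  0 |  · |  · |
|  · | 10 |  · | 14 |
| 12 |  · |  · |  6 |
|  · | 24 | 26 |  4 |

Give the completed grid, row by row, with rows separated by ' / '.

From row 4, 52 − (24 + 26 + 4) gives (4,1) = -2.
Using column 1: 22 + 12 + (-2) + ? → (2,1) = 52 − 32 = 20.
The remaining cell in column 2 is (3,2) = 52 − 34 = 18.
Column 4 must total 52; the given cells sum to 24, so (1,4) = 28.
The remaining cell in main diagonal is (3,3) = 52 − 36 = 16.
The remaining cell in anti-diagonal is (2,3) = 52 − 44 = 8.
From row 1, 52 − (22 + 0 + 28) gives (1,3) = 2.

22 0 2 28 / 20 10 8 14 / 12 18 16 6 / -2 24 26 4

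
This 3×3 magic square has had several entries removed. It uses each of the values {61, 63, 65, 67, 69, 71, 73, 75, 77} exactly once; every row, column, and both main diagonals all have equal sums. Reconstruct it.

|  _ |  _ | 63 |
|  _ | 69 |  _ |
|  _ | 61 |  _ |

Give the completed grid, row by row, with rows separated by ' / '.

The 9 entries sum to 621, so each line sums to 621/3 = 207.
Column 2: 69 + 61 + ? = 207, so (1,2) = 77.
Anti-diagonal: 63 + 69 + ? = 207, so (3,1) = 75.
The remaining cell in row 1 is (1,1) = 207 − 140 = 67.
The remaining cell in row 3 is (3,3) = 207 − 136 = 71.
Column 1: 67 + 75 + ? = 207, so (2,1) = 65.
Column 3: 63 + 71 + ? = 207, so (2,3) = 73.

67 77 63 / 65 69 73 / 75 61 71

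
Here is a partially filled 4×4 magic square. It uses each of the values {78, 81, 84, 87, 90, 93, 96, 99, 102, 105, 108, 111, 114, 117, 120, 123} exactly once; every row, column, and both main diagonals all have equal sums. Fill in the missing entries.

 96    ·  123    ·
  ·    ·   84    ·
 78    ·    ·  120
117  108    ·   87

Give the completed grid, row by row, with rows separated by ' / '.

96 81 123 102 / 111 114 84 93 / 78 99 105 120 / 117 108 90 87

The 16 entries sum to 1608, so each line sums to 1608/4 = 402.
Row 4 must total 402; the given cells sum to 312, so (4,3) = 90.
Column 1 must total 402; the given cells sum to 291, so (2,1) = 111.
From column 3, 402 − (123 + 84 + 90) gives (3,3) = 105.
From main diagonal, 402 − (96 + 105 + 87) gives (2,2) = 114.
Row 2: 111 + 114 + 84 + ? = 402, so (2,4) = 93.
From row 3, 402 − (78 + 105 + 120) gives (3,2) = 99.
Column 2: 114 + 99 + 108 + ? = 402, so (1,2) = 81.
Column 4 needs 402; the known cells sum to 300, so (1,4) = 102.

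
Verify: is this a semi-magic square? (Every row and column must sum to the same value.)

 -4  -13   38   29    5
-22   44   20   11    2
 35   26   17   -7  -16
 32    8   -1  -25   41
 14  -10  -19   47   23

Yes

Row 1: -4 + (-13) + 38 + 29 + 5 = 55.
Row 2: -22 + 44 + 20 + 11 + 2 = 55.
Row 3: 35 + 26 + 17 + (-7) + (-16) = 55.
Row 4: 32 + 8 + (-1) + (-25) + 41 = 55.
Row 5: 14 + (-10) + (-19) + 47 + 23 = 55.
Column 1: -4 + (-22) + 35 + 32 + 14 = 55.
Column 2: -13 + 44 + 26 + 8 + (-10) = 55.
Column 3: 38 + 20 + 17 + (-1) + (-19) = 55.
Column 4: 29 + 11 + (-7) + (-25) + 47 = 55.
Column 5: 5 + 2 + (-16) + 41 + 23 = 55.
All lines sum to 55.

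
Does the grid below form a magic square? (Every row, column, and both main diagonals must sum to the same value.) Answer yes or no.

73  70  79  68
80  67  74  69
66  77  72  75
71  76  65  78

Row 1: 73 + 70 + 79 + 68 = 290.
Row 2: 80 + 67 + 74 + 69 = 290.
Row 3: 66 + 77 + 72 + 75 = 290.
Row 4: 71 + 76 + 65 + 78 = 290.
Column 1: 73 + 80 + 66 + 71 = 290.
Column 2: 70 + 67 + 77 + 76 = 290.
Column 3: 79 + 74 + 72 + 65 = 290.
Column 4: 68 + 69 + 75 + 78 = 290.
Main diagonal: 73 + 67 + 72 + 78 = 290.
Anti-diagonal: 68 + 74 + 77 + 71 = 290.
All lines sum to 290.

Yes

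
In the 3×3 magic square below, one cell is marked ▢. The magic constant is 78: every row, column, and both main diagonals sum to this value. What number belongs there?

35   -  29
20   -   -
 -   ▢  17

From row 1, 78 − (35 + 29) gives (1,2) = 14.
Column 1 must total 78; the given cells sum to 55, so (3,1) = 23.
Column 3: 29 + 17 + ? = 78, so (2,3) = 32.
From main diagonal, 78 − (35 + 17) gives (2,2) = 26.
Row 3 must total 78; the given cells sum to 40, so (3,2) = 38.

38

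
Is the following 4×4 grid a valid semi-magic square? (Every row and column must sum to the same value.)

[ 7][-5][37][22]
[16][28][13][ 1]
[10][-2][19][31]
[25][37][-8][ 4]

Row 1: 7 + (-5) + 37 + 22 = 61.
Row 2: 16 + 28 + 13 + 1 = 58.
Row 3: 10 + (-2) + 19 + 31 = 58.
Row 4: 25 + 37 + (-8) + 4 = 58.
Column 1: 7 + 16 + 10 + 25 = 58.
Column 2: -5 + 28 + (-2) + 37 = 58.
Column 3: 37 + 13 + 19 + (-8) = 61.
Column 4: 22 + 1 + 31 + 4 = 58.

No — row 4 sums to 58 but row 1 sums to 61.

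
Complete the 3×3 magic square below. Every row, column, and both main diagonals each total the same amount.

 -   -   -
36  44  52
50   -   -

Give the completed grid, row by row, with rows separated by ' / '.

Row 2 is already complete: 36 + 44 + 52 = 132, so that is the magic constant.
Using column 1: 36 + 50 + ? → (1,1) = 132 − 86 = 46.
The remaining cell in main diagonal is (3,3) = 132 − 90 = 42.
Using anti-diagonal: 44 + 50 + ? → (1,3) = 132 − 94 = 38.
The remaining cell in row 1 is (1,2) = 132 − 84 = 48.
Row 3 must total 132; the given cells sum to 92, so (3,2) = 40.

46 48 38 / 36 44 52 / 50 40 42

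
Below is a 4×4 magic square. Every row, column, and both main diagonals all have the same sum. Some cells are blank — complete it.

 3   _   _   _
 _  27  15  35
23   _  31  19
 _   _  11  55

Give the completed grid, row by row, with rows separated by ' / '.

Main diagonal is already complete: 3 + 27 + 31 + 55 = 116, so that is the magic constant.
The remaining cell in row 2 is (2,1) = 116 − 77 = 39.
Using row 3: 23 + 31 + 19 + ? → (3,2) = 116 − 73 = 43.
Column 1 needs 116; the known cells sum to 65, so (4,1) = 51.
Column 3: 15 + 31 + 11 + ? = 116, so (1,3) = 59.
Column 4 must total 116; the given cells sum to 109, so (1,4) = 7.
Row 1 must total 116; the given cells sum to 69, so (1,2) = 47.
Using row 4: 51 + 11 + 55 + ? → (4,2) = 116 − 117 = -1.

3 47 59 7 / 39 27 15 35 / 23 43 31 19 / 51 -1 11 55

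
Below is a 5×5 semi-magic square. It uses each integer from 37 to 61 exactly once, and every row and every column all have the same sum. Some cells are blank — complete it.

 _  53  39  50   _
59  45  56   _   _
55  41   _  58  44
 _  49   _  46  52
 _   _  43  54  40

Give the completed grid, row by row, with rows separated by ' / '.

42 53 39 50 61 / 59 45 56 37 48 / 55 41 47 58 44 / 38 49 60 46 52 / 51 57 43 54 40

The entries are 37 through 61, which sum to 1225, so each line sums to 1225/5 = 245.
Row 3: 55 + 41 + 58 + 44 + ? = 245, so (3,3) = 47.
The remaining cell in column 2 is (5,2) = 245 − 188 = 57.
The remaining cell in column 3 is (4,3) = 245 − 185 = 60.
Column 4: 50 + 58 + 46 + 54 + ? = 245, so (2,4) = 37.
Using row 2: 59 + 45 + 56 + 37 + ? → (2,5) = 245 − 197 = 48.
From row 4, 245 − (49 + 60 + 46 + 52) gives (4,1) = 38.
Using row 5: 57 + 43 + 54 + 40 + ? → (5,1) = 245 − 194 = 51.
Column 1: 59 + 55 + 38 + 51 + ? = 245, so (1,1) = 42.
The remaining cell in column 5 is (1,5) = 245 − 184 = 61.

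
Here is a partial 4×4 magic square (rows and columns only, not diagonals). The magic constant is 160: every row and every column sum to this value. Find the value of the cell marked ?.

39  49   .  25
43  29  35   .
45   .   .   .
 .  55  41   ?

The remaining cell in row 1 is (1,3) = 160 − 113 = 47.
Row 2 needs 160; the known cells sum to 107, so (2,4) = 53.
Using column 1: 39 + 43 + 45 + ? → (4,1) = 160 − 127 = 33.
Column 2 must total 160; the given cells sum to 133, so (3,2) = 27.
The remaining cell in column 3 is (3,3) = 160 − 123 = 37.
Row 3 must total 160; the given cells sum to 109, so (3,4) = 51.
Row 4 needs 160; the known cells sum to 129, so (4,4) = 31.

31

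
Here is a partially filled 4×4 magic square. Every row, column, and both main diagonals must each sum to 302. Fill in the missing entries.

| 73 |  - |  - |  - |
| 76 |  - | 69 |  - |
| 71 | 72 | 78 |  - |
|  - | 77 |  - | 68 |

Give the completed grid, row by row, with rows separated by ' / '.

73 70 80 79 / 76 83 69 74 / 71 72 78 81 / 82 77 75 68

Using row 3: 71 + 72 + 78 + ? → (3,4) = 302 − 221 = 81.
The remaining cell in column 1 is (4,1) = 302 − 220 = 82.
Main diagonal needs 302; the known cells sum to 219, so (2,2) = 83.
From anti-diagonal, 302 − (69 + 72 + 82) gives (1,4) = 79.
Row 2 needs 302; the known cells sum to 228, so (2,4) = 74.
Row 4 needs 302; the known cells sum to 227, so (4,3) = 75.
From column 2, 302 − (83 + 72 + 77) gives (1,2) = 70.
Column 3 needs 302; the known cells sum to 222, so (1,3) = 80.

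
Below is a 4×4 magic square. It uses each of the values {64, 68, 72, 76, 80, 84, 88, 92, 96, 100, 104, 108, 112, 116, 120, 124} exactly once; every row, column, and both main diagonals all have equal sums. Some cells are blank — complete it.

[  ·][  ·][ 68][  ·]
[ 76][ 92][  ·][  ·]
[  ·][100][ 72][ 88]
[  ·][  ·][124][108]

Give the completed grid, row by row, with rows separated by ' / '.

104 120 68 84 / 76 92 112 96 / 116 100 72 88 / 80 64 124 108

The 16 entries sum to 1504, so each line sums to 1504/4 = 376.
Row 3: 100 + 72 + 88 + ? = 376, so (3,1) = 116.
From column 3, 376 − (68 + 72 + 124) gives (2,3) = 112.
From main diagonal, 376 − (92 + 72 + 108) gives (1,1) = 104.
Using row 2: 76 + 92 + 112 + ? → (2,4) = 376 − 280 = 96.
Column 1: 104 + 76 + 116 + ? = 376, so (4,1) = 80.
The remaining cell in column 4 is (1,4) = 376 − 292 = 84.
Row 1 needs 376; the known cells sum to 256, so (1,2) = 120.
Using row 4: 80 + 124 + 108 + ? → (4,2) = 376 − 312 = 64.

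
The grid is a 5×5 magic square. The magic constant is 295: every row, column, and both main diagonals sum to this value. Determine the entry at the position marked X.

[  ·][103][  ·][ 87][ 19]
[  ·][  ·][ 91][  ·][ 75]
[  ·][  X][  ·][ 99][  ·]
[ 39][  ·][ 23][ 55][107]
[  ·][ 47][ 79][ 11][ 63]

Row 4 needs 295; the known cells sum to 224, so (4,2) = 71.
Using row 5: 47 + 79 + 11 + 63 + ? → (5,1) = 295 − 200 = 95.
Column 4 must total 295; the given cells sum to 252, so (2,4) = 43.
Column 5: 19 + 75 + 107 + 63 + ? = 295, so (3,5) = 31.
Anti-diagonal: 19 + 43 + 71 + 95 + ? = 295, so (3,3) = 67.
Column 3: 91 + 67 + 23 + 79 + ? = 295, so (1,3) = 35.
From row 1, 295 − (103 + 35 + 87 + 19) gives (1,1) = 51.
Using main diagonal: 51 + 67 + 55 + 63 + ? → (2,2) = 295 − 236 = 59.
From row 2, 295 − (59 + 91 + 43 + 75) gives (2,1) = 27.
Column 1: 51 + 27 + 39 + 95 + ? = 295, so (3,1) = 83.
Column 2 must total 295; the given cells sum to 280, so (3,2) = 15.

15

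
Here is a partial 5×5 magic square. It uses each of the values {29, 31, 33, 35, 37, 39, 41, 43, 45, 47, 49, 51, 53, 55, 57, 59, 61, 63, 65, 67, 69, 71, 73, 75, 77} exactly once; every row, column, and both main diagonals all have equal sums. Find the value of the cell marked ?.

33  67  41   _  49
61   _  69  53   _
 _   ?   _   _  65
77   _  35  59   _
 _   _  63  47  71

73

The 25 entries sum to 1325, so each line sums to 1325/5 = 265.
From row 1, 265 − (33 + 67 + 41 + 49) gives (1,4) = 75.
Column 3 must total 265; the given cells sum to 208, so (3,3) = 57.
Column 4 must total 265; the given cells sum to 234, so (3,4) = 31.
The remaining cell in main diagonal is (2,2) = 265 − 220 = 45.
Row 2 must total 265; the given cells sum to 228, so (2,5) = 37.
The remaining cell in column 5 is (4,5) = 265 − 222 = 43.
Row 4 must total 265; the given cells sum to 214, so (4,2) = 51.
Anti-diagonal must total 265; the given cells sum to 210, so (5,1) = 55.
Row 5 needs 265; the known cells sum to 236, so (5,2) = 29.
Using column 1: 33 + 61 + 77 + 55 + ? → (3,1) = 265 − 226 = 39.
Column 2 must total 265; the given cells sum to 192, so (3,2) = 73.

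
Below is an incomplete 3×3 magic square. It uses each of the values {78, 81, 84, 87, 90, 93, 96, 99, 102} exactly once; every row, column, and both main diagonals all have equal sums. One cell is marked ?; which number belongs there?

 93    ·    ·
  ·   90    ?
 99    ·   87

The 9 entries sum to 810, so each line sums to 810/3 = 270.
The remaining cell in row 3 is (3,2) = 270 − 186 = 84.
From column 1, 270 − (93 + 99) gives (2,1) = 78.
From column 2, 270 − (90 + 84) gives (1,2) = 96.
The remaining cell in anti-diagonal is (1,3) = 270 − 189 = 81.
Using row 2: 78 + 90 + ? → (2,3) = 270 − 168 = 102.

102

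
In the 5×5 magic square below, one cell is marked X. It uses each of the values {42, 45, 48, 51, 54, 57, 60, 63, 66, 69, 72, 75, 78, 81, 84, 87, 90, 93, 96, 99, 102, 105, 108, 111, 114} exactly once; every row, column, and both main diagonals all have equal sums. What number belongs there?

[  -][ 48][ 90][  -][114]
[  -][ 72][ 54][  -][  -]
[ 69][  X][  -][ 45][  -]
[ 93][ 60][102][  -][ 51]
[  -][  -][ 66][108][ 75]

111

The 25 entries sum to 1950, so each line sums to 1950/5 = 390.
Row 4: 93 + 60 + 102 + 51 + ? = 390, so (4,4) = 84.
Column 3 needs 390; the known cells sum to 312, so (3,3) = 78.
Main diagonal needs 390; the known cells sum to 309, so (1,1) = 81.
From row 1, 390 − (81 + 48 + 90 + 114) gives (1,4) = 57.
From column 4, 390 − (57 + 45 + 84 + 108) gives (2,4) = 96.
From anti-diagonal, 390 − (114 + 96 + 78 + 60) gives (5,1) = 42.
The remaining cell in row 5 is (5,2) = 390 − 291 = 99.
Column 1: 81 + 69 + 93 + 42 + ? = 390, so (2,1) = 105.
The remaining cell in column 2 is (3,2) = 390 − 279 = 111.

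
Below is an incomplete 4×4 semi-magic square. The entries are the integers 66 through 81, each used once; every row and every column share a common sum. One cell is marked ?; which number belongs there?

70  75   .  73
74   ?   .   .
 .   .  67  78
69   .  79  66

71

The entries are 66 through 81, which sum to 1176, so each line sums to 1176/4 = 294.
The remaining cell in row 1 is (1,3) = 294 − 218 = 76.
Row 4 must total 294; the given cells sum to 214, so (4,2) = 80.
Using column 1: 70 + 74 + 69 + ? → (3,1) = 294 − 213 = 81.
Column 3 must total 294; the given cells sum to 222, so (2,3) = 72.
Column 4 must total 294; the given cells sum to 217, so (2,4) = 77.
Row 2 needs 294; the known cells sum to 223, so (2,2) = 71.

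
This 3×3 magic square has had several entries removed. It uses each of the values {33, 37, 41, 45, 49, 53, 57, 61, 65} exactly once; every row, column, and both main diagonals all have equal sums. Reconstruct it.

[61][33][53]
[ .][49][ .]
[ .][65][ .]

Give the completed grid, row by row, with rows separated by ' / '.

The 9 entries sum to 441, so each line sums to 441/3 = 147.
Main diagonal needs 147; the known cells sum to 110, so (3,3) = 37.
Anti-diagonal needs 147; the known cells sum to 102, so (3,1) = 45.
Column 1 must total 147; the given cells sum to 106, so (2,1) = 41.
From column 3, 147 − (53 + 37) gives (2,3) = 57.

61 33 53 / 41 49 57 / 45 65 37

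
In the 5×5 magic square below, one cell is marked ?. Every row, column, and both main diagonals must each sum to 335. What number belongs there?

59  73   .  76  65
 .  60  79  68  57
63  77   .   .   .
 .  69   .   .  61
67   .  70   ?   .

Using row 1: 59 + 73 + 76 + 65 + ? → (1,3) = 335 − 273 = 62.
From row 2, 335 − (60 + 79 + 68 + 57) gives (2,1) = 71.
The remaining cell in column 1 is (4,1) = 335 − 260 = 75.
Column 2 needs 335; the known cells sum to 279, so (5,2) = 56.
From anti-diagonal, 335 − (65 + 68 + 69 + 67) gives (3,3) = 66.
Using column 3: 62 + 79 + 66 + 70 + ? → (4,3) = 335 − 277 = 58.
The remaining cell in row 4 is (4,4) = 335 − 263 = 72.
Main diagonal needs 335; the known cells sum to 257, so (5,5) = 78.
The remaining cell in row 5 is (5,4) = 335 − 271 = 64.

64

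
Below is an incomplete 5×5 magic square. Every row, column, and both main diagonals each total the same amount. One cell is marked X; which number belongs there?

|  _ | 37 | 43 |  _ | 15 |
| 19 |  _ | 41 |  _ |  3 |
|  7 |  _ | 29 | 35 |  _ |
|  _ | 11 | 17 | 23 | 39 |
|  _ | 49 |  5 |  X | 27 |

21

Column 3 is complete and sums to 135; that is the magic constant.
Row 4 must total 135; the given cells sum to 90, so (4,1) = 45.
Using column 5: 15 + 3 + 39 + 27 + ? → (3,5) = 135 − 84 = 51.
The remaining cell in row 3 is (3,2) = 135 − 122 = 13.
Using column 2: 37 + 13 + 11 + 49 + ? → (2,2) = 135 − 110 = 25.
Main diagonal must total 135; the given cells sum to 104, so (1,1) = 31.
The remaining cell in row 1 is (1,4) = 135 − 126 = 9.
Row 2 needs 135; the known cells sum to 88, so (2,4) = 47.
Column 1: 31 + 19 + 7 + 45 + ? = 135, so (5,1) = 33.
Column 4: 9 + 47 + 35 + 23 + ? = 135, so (5,4) = 21.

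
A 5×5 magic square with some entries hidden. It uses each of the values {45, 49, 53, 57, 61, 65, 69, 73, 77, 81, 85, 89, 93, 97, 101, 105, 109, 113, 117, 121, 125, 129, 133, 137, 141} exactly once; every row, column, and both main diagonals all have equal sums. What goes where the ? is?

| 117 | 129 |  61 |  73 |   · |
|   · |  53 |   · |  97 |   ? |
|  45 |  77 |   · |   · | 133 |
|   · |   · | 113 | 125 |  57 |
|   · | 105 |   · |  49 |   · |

109

The 25 entries sum to 2325, so each line sums to 2325/5 = 465.
Row 1: 117 + 129 + 61 + 73 + ? = 465, so (1,5) = 85.
From column 2, 465 − (129 + 53 + 77 + 105) gives (4,2) = 101.
Column 4 needs 465; the known cells sum to 344, so (3,4) = 121.
Using row 3: 45 + 77 + 121 + 133 + ? → (3,3) = 465 − 376 = 89.
Row 4 must total 465; the given cells sum to 396, so (4,1) = 69.
Main diagonal: 117 + 53 + 89 + 125 + ? = 465, so (5,5) = 81.
Anti-diagonal needs 465; the known cells sum to 372, so (5,1) = 93.
From row 5, 465 − (93 + 105 + 49 + 81) gives (5,3) = 137.
Using column 1: 117 + 45 + 69 + 93 + ? → (2,1) = 465 − 324 = 141.
Column 3 must total 465; the given cells sum to 400, so (2,3) = 65.
Column 5: 85 + 133 + 57 + 81 + ? = 465, so (2,5) = 109.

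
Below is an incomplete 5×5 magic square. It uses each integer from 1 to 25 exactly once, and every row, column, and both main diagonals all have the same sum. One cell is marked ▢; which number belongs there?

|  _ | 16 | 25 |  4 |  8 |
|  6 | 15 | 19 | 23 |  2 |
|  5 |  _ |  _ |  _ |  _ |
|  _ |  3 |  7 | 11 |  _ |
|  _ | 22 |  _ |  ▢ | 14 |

10

The entries are 1 through 25, which sum to 325, so each line sums to 325/5 = 65.
Row 1 must total 65; the given cells sum to 53, so (1,1) = 12.
Using column 2: 16 + 15 + 3 + 22 + ? → (3,2) = 65 − 56 = 9.
The remaining cell in main diagonal is (3,3) = 65 − 52 = 13.
Anti-diagonal needs 65; the known cells sum to 47, so (5,1) = 18.
Column 1: 12 + 6 + 5 + 18 + ? = 65, so (4,1) = 24.
Using column 3: 25 + 19 + 13 + 7 + ? → (5,3) = 65 − 64 = 1.
Using row 4: 24 + 3 + 7 + 11 + ? → (4,5) = 65 − 45 = 20.
The remaining cell in row 5 is (5,4) = 65 − 55 = 10.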